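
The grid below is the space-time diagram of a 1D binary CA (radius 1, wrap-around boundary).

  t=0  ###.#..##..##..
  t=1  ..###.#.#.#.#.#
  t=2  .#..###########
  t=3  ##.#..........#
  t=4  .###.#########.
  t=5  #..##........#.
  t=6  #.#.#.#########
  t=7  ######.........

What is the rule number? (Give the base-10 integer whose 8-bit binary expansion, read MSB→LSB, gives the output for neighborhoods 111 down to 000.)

103

  ###|.  b7=0 t=0,i=1
  ##.|#  b6=1 t=0,i=2
  #.#|#  b5=1 t=0,i=3
  #..|.  b4=0 t=0,i=5
  .##|.  b3=0 t=0,i=0
  .#.|#  b2=1 t=0,i=4
  ..#|#  b1=1 t=0,i=6
  ...|#  b0=1 t=3,i=5
  bits 01100111 = 103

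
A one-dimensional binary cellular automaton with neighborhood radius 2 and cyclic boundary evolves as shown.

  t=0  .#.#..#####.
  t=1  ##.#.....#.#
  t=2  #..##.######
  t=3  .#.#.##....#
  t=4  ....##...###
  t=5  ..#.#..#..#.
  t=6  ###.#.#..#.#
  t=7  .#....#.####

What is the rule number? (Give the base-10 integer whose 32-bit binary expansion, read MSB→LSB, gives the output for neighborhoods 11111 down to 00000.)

1255557479

  #####|.  b31=0 t=0,i=8
  ####.|#  b30=1 t=0,i=9
  ###.#|.  b29=0 t=1,i=1
  ###..|.  b28=0 t=0,i=10
  ##.##|#  b27=1 t=2,i=5
  ##.#.|.  b26=0 t=1,i=2
  ##..#|#  b25=1 t=0,i=11
  ##...|.  b24=0 t=3,i=7
  #.###|#  b23=1 t=1,i=11
  #.##.|#  b22=1 t=3,i=5
  #.#.#|.  b21=0 t=3,i=1
  #.#..|#  b20=1 t=0,i=3
  #..##|.  b19=0 t=0,i=5
  #..#.|#  b18=1 t=0,i=0
  #...#|#  b17=1 t=4,i=7
  #....|.  b16=0 t=1,i=5
  .####|.  b15=0 t=0,i=7
  .###.|#  b14=1 t=1,i=0
  .##.#|.  b13=0 t=2,i=4
  .##..|.  b12=0 t=3,i=6
  .#.##|#  b11=1 t=1,i=10
  .#.#.|.  b10=0 t=0,i=2
  .#..#|.  b9=0 t=0,i=4
  .#...|#  b8=1 t=1,i=4
  ..###|.  b7=0 t=0,i=6
  ..##.|#  b6=1 t=2,i=3
  ..#.#|#  b5=1 t=0,i=1
  ..#..|.  b4=0 t=5,i=7
  ...##|.  b3=0 t=4,i=3
  ...#.|#  b2=1 t=1,i=8
  ....#|#  b1=1 t=1,i=7
  .....|#  b0=1 t=1,i=6
  bits 01001010110101100100100101100111 = 1255557479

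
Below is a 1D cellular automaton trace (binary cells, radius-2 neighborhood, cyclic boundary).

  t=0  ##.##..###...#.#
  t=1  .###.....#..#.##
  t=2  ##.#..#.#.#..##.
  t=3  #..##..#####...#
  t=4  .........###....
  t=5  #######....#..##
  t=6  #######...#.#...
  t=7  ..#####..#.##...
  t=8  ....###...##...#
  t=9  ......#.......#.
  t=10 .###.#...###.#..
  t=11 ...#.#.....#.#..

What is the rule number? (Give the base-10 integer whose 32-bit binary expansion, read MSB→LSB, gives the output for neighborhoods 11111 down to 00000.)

4176481797

  ##### -> #   bit 31 = 1  t=3,i=9
  ####. -> #   bit 30 = 1  t=3,i=10
  ###.# -> #   bit 29 = 1  t=0,i=1
  ###.. -> #   bit 28 = 1  t=0,i=9
  ##.## -> #   bit 27 = 1  t=0,i=2
  ##.#. -> .   bit 26 = 0  t=2,i=2
  ##..# -> .   bit 25 = 0  t=0,i=5
  ##... -> .   bit 24 = 0  t=0,i=10
  #.### -> #   bit 23 = 1  t=0,i=15
  #.##. -> #   bit 22 = 1  t=0,i=3
  #.#.# -> #   bit 21 = 1  t=2,i=8
  #.#.. -> #   bit 20 = 1  t=2,i=3
  #..## -> .   bit 19 = 0  t=0,i=6
  #..#. -> .   bit 18 = 0  t=1,i=11
  #...# -> .   bit 17 = 0  t=0,i=11
  #.... -> .   bit 16 = 0  t=1,i=5
  .#### -> .   bit 15 = 0  t=3,i=8
  .###. -> .   bit 14 = 0  t=0,i=0
  .##.# -> .   bit 13 = 0  t=1,i=15
  .##.. -> .   bit 12 = 0  t=0,i=4
  .#.## -> #   bit 11 = 1  t=0,i=14
  .#.#. -> #   bit 10 = 1  t=2,i=7
  .#..# -> #   bit 9 = 1  t=1,i=10
  .#... -> .   bit 8 = 0  t=6,i=13
  ..### -> .   bit 7 = 0  t=0,i=7
  ..##. -> .   bit 6 = 0  t=2,i=13
  ..#.# -> .   bit 5 = 0  t=0,i=13
  ..#.. -> .   bit 4 = 0  t=1,i=9
  ...## -> .   bit 3 = 0  t=3,i=14
  ...#. -> #   bit 2 = 1  t=0,i=12
  ....# -> .   bit 1 = 0  t=1,i=7
  ..... -> #   bit 0 = 1  t=1,i=6
  bits 11111000111100000000111000000101 = 4176481797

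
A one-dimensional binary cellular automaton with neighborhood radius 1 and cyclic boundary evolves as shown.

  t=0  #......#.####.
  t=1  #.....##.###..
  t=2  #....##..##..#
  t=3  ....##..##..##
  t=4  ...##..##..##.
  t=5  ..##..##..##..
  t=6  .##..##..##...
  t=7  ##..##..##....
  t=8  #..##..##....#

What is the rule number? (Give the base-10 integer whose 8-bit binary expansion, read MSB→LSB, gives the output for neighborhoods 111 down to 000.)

  ###|#  b7=1 t=0,i=10
  ##.|.  b6=0 t=0,i=12
  #.#|.  b5=0 t=0,i=8
  #..|.  b4=0 t=0,i=1
  .##|#  b3=1 t=0,i=9
  .#.|#  b2=1 t=0,i=0
  ..#|#  b1=1 t=0,i=6
  ...|.  b0=0 t=0,i=2
  bits 10001110 = 142

142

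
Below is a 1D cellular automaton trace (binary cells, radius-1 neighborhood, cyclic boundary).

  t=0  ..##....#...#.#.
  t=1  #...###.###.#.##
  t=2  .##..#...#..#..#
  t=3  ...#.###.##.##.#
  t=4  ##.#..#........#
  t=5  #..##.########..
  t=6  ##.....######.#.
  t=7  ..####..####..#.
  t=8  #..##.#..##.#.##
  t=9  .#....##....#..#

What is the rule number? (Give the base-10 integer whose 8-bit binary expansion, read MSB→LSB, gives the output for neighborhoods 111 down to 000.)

  [7] ### => #  t=1,i=5
  [6] ##. => .  t=0,i=3
  [5] #.# => .  t=0,i=13
  [4] #.. => #  t=0,i=4
  [3] .## => .  t=0,i=2
  [2] .#. => #  t=0,i=8
  [1] ..# => .  t=0,i=1
  [0] ... => #  t=0,i=0
  bits 10010101 = 149

149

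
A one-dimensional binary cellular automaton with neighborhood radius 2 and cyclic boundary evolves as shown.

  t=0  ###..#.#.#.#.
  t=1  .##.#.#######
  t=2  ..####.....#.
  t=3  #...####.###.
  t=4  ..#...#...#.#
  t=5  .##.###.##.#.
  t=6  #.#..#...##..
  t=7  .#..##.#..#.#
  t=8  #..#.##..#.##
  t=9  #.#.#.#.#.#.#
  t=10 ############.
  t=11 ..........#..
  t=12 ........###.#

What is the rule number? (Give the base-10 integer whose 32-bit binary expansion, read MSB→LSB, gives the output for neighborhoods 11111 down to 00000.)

  nb #####: next=.  (t=1,i=8, bit31=0)
  nb ####.: next=#  (t=1,i=11, bit30=1)
  nb ###.#: next=.  (t=1,i=12, bit29=0)
  nb ###..: next=#  (t=0,i=2, bit28=1)
  nb ##.##: next=.  (t=1,i=0, bit27=0)
  nb ##.#.: next=#  (t=1,i=3, bit26=1)
  nb ##..#: next=.  (t=0,i=3, bit25=0)
  nb ##...: next=#  (t=2,i=6, bit24=1)
  nb #.###: next=.  (t=0,i=0, bit23=0)
  nb #.##.: next=.  (t=1,i=1, bit22=0)
  nb #.#.#: next=#  (t=0,i=7, bit21=1)
  nb #.#..: next=.  (t=3,i=0, bit20=0)
  nb #..##: next=#  (t=5,i=0, bit19=1)
  nb #..#.: next=#  (t=0,i=4, bit18=1)
  nb #...#: next=#  (t=2,i=0, bit17=1)
  nb #....: next=#  (t=2,i=7, bit16=1)
  nb .####: next=.  (t=1,i=7, bit15=0)
  nb .###.: next=#  (t=0,i=1, bit14=1)
  nb .##.#: next=#  (t=1,i=2, bit13=1)
  nb .##..: next=#  (t=6,i=10, bit12=1)
  nb .#.##: next=#  (t=0,i=12, bit11=1)
  nb .#.#.: next=#  (t=0,i=6, bit10=1)
  nb .#..#: next=.  (t=4,i=0, bit9=0)
  nb .#...: next=.  (t=2,i=12, bit8=0)
  nb ..###: next=.  (t=2,i=2, bit7=0)
  nb ..##.: next=.  (t=5,i=1, bit6=0)
  nb ..#.#: next=.  (t=0,i=5, bit5=0)
  nb ..#..: next=#  (t=2,i=11, bit4=1)
  nb ...##: next=.  (t=2,i=1, bit3=0)
  nb ...#.: next=#  (t=2,i=10, bit2=1)
  nb ....#: next=#  (t=2,i=9, bit1=1)
  nb .....: next=.  (t=2,i=8, bit0=0)
  bits 01010101001011110111110000010110 = 1429175318

1429175318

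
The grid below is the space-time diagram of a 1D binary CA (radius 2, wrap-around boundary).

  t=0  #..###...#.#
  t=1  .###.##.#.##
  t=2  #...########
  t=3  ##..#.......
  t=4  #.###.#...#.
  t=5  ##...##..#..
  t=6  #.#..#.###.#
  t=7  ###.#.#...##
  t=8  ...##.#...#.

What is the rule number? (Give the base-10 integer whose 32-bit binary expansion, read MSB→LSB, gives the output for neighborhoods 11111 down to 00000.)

528296150

  nb #####: next=.  (t=2,i=6, bit31=0)
  nb ####.: next=.  (t=2,i=11, bit30=0)
  nb ###.#: next=.  (t=1,i=3, bit29=0)
  nb ###..: next=#  (t=0,i=5, bit28=1)
  nb ##.##: next=#  (t=1,i=0, bit27=1)
  nb ##.#.: next=#  (t=1,i=7, bit26=1)
  nb ##..#: next=#  (t=0,i=1, bit25=1)
  nb ##...: next=#  (t=0,i=6, bit24=1)
  nb #.###: next=.  (t=1,i=1, bit23=0)
  nb #.##.: next=#  (t=0,i=11, bit22=1)
  nb #.#.#: next=#  (t=1,i=8, bit21=1)
  nb #.#..: next=#  (t=4,i=6, bit20=1)
  nb #..##: next=#  (t=0,i=2, bit19=1)
  nb #..#.: next=#  (t=3,i=3, bit18=1)
  nb #...#: next=.  (t=0,i=7, bit17=0)
  nb #....: next=#  (t=3,i=6, bit16=1)
  nb .####: next=.  (t=2,i=5, bit15=0)
  nb .###.: next=.  (t=0,i=4, bit14=0)
  nb .##.#: next=#  (t=1,i=6, bit13=1)
  nb .##..: next=.  (t=0,i=0, bit12=0)
  nb .#.##: next=#  (t=0,i=10, bit11=1)
  nb .#.#.: next=.  (t=4,i=11, bit10=0)
  nb .#..#: next=.  (t=5,i=10, bit9=0)
  nb .#...: next=.  (t=3,i=5, bit8=0)
  nb ..###: next=#  (t=0,i=3, bit7=1)
  nb ..##.: next=#  (t=3,i=0, bit6=1)
  nb ..#.#: next=.  (t=0,i=9, bit5=0)
  nb ..#..: next=#  (t=3,i=4, bit4=1)
  nb ...##: next=.  (t=2,i=3, bit3=0)
  nb ...#.: next=#  (t=0,i=8, bit2=1)
  nb ....#: next=#  (t=3,i=10, bit1=1)
  nb .....: next=.  (t=3,i=7, bit0=0)
  bits 00011111011111010010100011010110 = 528296150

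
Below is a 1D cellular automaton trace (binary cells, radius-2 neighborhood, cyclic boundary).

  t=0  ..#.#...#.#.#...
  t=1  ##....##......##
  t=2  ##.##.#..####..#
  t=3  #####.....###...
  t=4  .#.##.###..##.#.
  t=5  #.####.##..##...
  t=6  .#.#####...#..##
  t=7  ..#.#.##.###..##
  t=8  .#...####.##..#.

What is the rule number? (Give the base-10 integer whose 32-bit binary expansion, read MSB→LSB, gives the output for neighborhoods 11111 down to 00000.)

2017978455

  nb #####: next=.  (t=3,i=2, bit31=0)
  nb ####.: next=#  (t=1,i=0, bit30=1)
  nb ###.#: next=#  (t=2,i=1, bit29=1)
  nb ###..: next=#  (t=1,i=1, bit28=1)
  nb ##.##: next=#  (t=2,i=2, bit27=1)
  nb ##.#.: next=.  (t=2,i=5, bit26=0)
  nb ##..#: next=.  (t=2,i=13, bit25=0)
  nb ##...: next=.  (t=1,i=2, bit24=0)
  nb #.###: next=.  (t=4,i=6, bit23=0)
  nb #.##.: next=#  (t=2,i=3, bit22=1)
  nb #.#.#: next=.  (t=0,i=10, bit21=0)
  nb #.#..: next=.  (t=0,i=4, bit20=0)
  nb #..##: next=.  (t=2,i=8, bit19=0)
  nb #..#.: next=#  (t=4,i=0, bit18=1)
  nb #...#: next=#  (t=0,i=6, bit17=1)
  nb #....: next=#  (t=0,i=14, bit16=1)
  nb .####: next=#  (t=1,i=15, bit15=1)
  nb .###.: next=#  (t=2,i=0, bit14=1)
  nb .##.#: next=#  (t=2,i=4, bit13=1)
  nb .##..: next=.  (t=1,i=7, bit12=0)
  nb .#.##: next=#  (t=4,i=2, bit11=1)
  nb .#.#.: next=.  (t=0,i=3, bit10=0)
  nb .#..#: next=.  (t=2,i=7, bit9=0)
  nb .#...: next=.  (t=0,i=5, bit8=0)
  nb ..###: next=.  (t=1,i=14, bit7=0)
  nb ..##.: next=#  (t=1,i=6, bit6=1)
  nb ..#.#: next=.  (t=0,i=2, bit5=0)
  nb ..#..: next=#  (t=6,i=11, bit4=1)
  nb ...##: next=.  (t=1,i=5, bit3=0)
  nb ...#.: next=#  (t=0,i=1, bit2=1)
  nb ....#: next=#  (t=0,i=0, bit1=1)
  nb .....: next=#  (t=0,i=15, bit0=1)
  bits 01111000010001111110100001010111 = 2017978455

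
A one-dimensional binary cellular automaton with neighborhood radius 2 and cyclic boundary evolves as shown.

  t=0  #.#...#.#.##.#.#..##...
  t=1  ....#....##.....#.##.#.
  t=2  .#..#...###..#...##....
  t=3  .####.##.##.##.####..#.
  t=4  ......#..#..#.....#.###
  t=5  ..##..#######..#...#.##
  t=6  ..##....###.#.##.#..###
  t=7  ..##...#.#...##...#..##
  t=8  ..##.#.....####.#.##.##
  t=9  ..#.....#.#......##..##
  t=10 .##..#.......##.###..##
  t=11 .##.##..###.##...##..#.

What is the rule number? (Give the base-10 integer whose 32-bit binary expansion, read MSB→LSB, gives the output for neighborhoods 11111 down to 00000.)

  ##### -> #   bit 31 = 1  t=5,i=8
  ####. -> .   bit 30 = 0  t=3,i=3
  ###.# -> .   bit 29 = 0  t=3,i=4
  ###.. -> #   bit 28 = 1  t=2,i=10
  ##.## -> .   bit 27 = 0  t=3,i=5
  ##.#. -> .   bit 26 = 0  t=0,i=12
  ##..# -> .   bit 25 = 0  t=2,i=11
  ##... -> .   bit 24 = 0  t=0,i=20
  #.### -> .   bit 23 = 0  t=3,i=15
  #.##. -> #   bit 22 = 1  t=0,i=10
  #.#.# -> .   bit 21 = 0  t=0,i=8
  #.#.. -> .   bit 20 = 0  t=0,i=2
  #..## -> .   bit 19 = 0  t=0,i=17
  #..#. -> #   bit 18 = 1  t=2,i=3
  #...# -> #   bit 17 = 1  t=0,i=4
  #.... -> .   bit 16 = 0  t=1,i=0
  .#### -> .   bit 15 = 0  t=3,i=2
  .###. -> #   bit 14 = 1  t=2,i=9
  .##.# -> .   bit 13 = 0  t=0,i=11
  .##.. -> #   bit 12 = 1  t=0,i=19
  .#.## -> #   bit 11 = 1  t=0,i=9
  .#.#. -> .   bit 10 = 0  t=0,i=1
  .#..# -> #   bit 9 = 1  t=0,i=16
  .#... -> .   bit 8 = 0  t=0,i=3
  ..### -> .   bit 7 = 0  t=2,i=8
  ..##. -> #   bit 6 = 1  t=0,i=18
  ..#.# -> .   bit 5 = 0  t=0,i=0
  ..#.. -> #   bit 4 = 1  t=1,i=4
  ...## -> #   bit 3 = 1  t=1,i=8
  ...#. -> .   bit 2 = 0  t=0,i=5
  ....# -> .   bit 1 = 0  t=1,i=2
  ..... -> #   bit 0 = 1  t=1,i=1
  bits 10010000010001100101101001011001 = 2420529753

2420529753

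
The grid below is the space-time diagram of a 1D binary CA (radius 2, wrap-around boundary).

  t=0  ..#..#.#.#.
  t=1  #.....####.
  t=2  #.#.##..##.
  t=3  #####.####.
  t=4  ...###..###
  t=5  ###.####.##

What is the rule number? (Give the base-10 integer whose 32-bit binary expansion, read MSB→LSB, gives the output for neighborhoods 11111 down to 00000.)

  #####|.  b31=0 t=3,i=2
  ####.|#  b30=1 t=1,i=8
  ###.#|#  b29=1 t=1,i=9
  ###..|#  b28=1 t=4,i=5
  ##.##|#  b27=1 t=3,i=5
  ##.#.|.  b26=0 t=1,i=10
  ##..#|#  b25=1 t=2,i=6
  ##...|#  b24=1 t=4,i=0
  #.###|.  b23=0 t=3,i=0
  #.##.|#  b22=1 t=2,i=4
  #.#.#|#  b21=1 t=0,i=7
  #.#..|#  b20=1 t=0,i=9
  #..##|#  b19=1 t=2,i=7
  #..#.|.  b18=0 t=0,i=4
  #...#|#  b17=1 t=0,i=0
  #....|#  b16=1 t=1,i=2
  .####|.  b15=0 t=1,i=7
  .###.|#  b14=1 t=4,i=4
  .##.#|#  b13=1 t=2,i=9
  .##..|.  b12=0 t=2,i=5
  .#.##|#  b11=1 t=2,i=3
  .#.#.|#  b10=1 t=0,i=6
  .#..#|.  b9=0 t=0,i=3
  .#...|.  b8=0 t=0,i=10
  ..###|.  b7=0 t=1,i=6
  ..##.|#  b6=1 t=2,i=8
  ..#.#|.  b5=0 t=0,i=5
  ..#..|.  b4=0 t=0,i=2
  ...##|#  b3=1 t=1,i=5
  ...#.|.  b2=0 t=0,i=1
  ....#|#  b1=1 t=1,i=4
  .....|.  b0=0 t=1,i=3
  bits 01111011011110110110110001001010 = 2071686218

2071686218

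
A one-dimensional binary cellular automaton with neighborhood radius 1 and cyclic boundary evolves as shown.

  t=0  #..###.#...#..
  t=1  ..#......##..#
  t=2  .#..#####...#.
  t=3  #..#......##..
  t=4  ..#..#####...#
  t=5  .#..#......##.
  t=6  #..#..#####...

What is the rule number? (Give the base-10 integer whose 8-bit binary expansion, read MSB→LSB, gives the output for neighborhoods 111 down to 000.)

  [7] ### => .  t=0,i=4
  [6] ##. => .  t=0,i=5
  [5] #.# => .  t=0,i=6
  [4] #.. => .  t=0,i=1
  [3] .## => .  t=0,i=3
  [2] .#. => .  t=0,i=0
  [1] ..# => #  t=0,i=2
  [0] ... => #  t=0,i=9
  bits 00000011 = 3

3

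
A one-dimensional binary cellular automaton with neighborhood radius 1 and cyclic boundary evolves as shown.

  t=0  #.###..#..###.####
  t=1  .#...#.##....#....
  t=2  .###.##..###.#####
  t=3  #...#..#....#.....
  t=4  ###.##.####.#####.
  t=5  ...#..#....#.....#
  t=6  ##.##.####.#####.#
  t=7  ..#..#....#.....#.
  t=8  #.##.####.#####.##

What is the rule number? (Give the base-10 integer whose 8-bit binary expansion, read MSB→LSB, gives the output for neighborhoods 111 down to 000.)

  ### -> .   bit 7 = 0  t=0,i=3
  ##. -> .   bit 6 = 0  t=0,i=0
  #.# -> #   bit 5 = 1  t=0,i=1
  #.. -> #   bit 4 = 1  t=0,i=5
  .## -> .   bit 3 = 0  t=0,i=2
  .#. -> #   bit 2 = 1  t=0,i=7
  ..# -> .   bit 1 = 0  t=0,i=6
  ... -> #   bit 0 = 1  t=1,i=3
  bits 00110101 = 53

53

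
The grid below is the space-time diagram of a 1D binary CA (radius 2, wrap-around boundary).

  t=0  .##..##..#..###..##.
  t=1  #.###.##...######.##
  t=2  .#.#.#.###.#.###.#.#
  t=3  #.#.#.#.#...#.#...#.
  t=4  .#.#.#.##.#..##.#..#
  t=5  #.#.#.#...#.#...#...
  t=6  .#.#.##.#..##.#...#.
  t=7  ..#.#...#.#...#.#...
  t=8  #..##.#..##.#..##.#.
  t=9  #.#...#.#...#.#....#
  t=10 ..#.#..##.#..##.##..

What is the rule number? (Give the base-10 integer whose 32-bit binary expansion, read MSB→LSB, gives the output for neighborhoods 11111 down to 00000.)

3676003458

  [31] ##### => #  t=1,i=13
  [30] ####. => #  t=1,i=15
  [29] ###.# => .  t=1,i=0
  [28] ###.. => #  t=0,i=14
  [27] ##.## => #  t=1,i=1
  [26] ##.#. => .  t=2,i=10
  [25] ##..# => #  t=0,i=3
  [24] ##... => #  t=1,i=8
  [23] #.### => .  t=1,i=2
  [22] #.##. => .  t=1,i=6
  [21] #.#.# => .  t=2,i=1
  [20] #.#.. => #  t=3,i=8
  [19] #..## => #  t=0,i=0
  [18] #..#. => .  t=0,i=8
  [17] #...# => #  t=1,i=9
  [16] #.... => #  t=7,i=18
  [15] .#### => .  t=1,i=12
  [14] .###. => #  t=0,i=13
  [13] .##.# => .  t=4,i=8
  [12] .##.. => #  t=0,i=2
  [11] .#.## => #  t=2,i=6
  [10] .#.#. => #  t=2,i=0
  [9] .#..# => .  t=0,i=10
  [8] .#... => .  t=3,i=9
  [7] ..### => #  t=0,i=12
  [6] ..##. => .  t=0,i=1
  [5] ..#.# => .  t=3,i=12
  [4] ..#.. => .  t=0,i=9
  [3] ...## => .  t=1,i=10
  [2] ...#. => .  t=3,i=11
  [1] ....# => #  t=7,i=0
  [0] ..... => .  t=7,i=19
  bits 11011011000110110101110010000010 = 3676003458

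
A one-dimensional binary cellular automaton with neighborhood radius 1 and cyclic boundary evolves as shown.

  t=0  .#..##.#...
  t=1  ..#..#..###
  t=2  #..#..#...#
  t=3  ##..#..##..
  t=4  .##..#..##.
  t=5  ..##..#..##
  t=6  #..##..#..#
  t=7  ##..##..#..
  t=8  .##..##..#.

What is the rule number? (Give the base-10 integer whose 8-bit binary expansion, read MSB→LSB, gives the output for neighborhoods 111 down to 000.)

81

  [7] ### => .  t=1,i=9
  [6] ##. => #  t=0,i=5
  [5] #.# => .  t=0,i=6
  [4] #.. => #  t=0,i=2
  [3] .## => .  t=0,i=4
  [2] .#. => .  t=0,i=1
  [1] ..# => .  t=0,i=0
  [0] ... => #  t=0,i=9
  bits 01010001 = 81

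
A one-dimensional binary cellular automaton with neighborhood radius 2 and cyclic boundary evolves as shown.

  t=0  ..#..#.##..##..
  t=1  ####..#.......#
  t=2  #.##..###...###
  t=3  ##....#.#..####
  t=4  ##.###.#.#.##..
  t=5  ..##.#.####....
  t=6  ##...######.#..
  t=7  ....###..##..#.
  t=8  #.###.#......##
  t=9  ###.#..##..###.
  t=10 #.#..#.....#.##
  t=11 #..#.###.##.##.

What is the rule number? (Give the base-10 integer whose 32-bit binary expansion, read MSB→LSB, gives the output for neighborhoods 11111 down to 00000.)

  ##### -> .   bit 31 = 0  t=1,i=1
  ####. -> #   bit 30 = 1  t=1,i=2
  ###.# -> #   bit 29 = 1  t=2,i=0
  ###.. -> #   bit 28 = 1  t=1,i=3
  ##.## -> #   bit 27 = 1  t=2,i=1
  ##.#. -> .   bit 26 = 0  t=4,i=6
  ##..# -> .   bit 25 = 0  t=0,i=9
  ##... -> .   bit 24 = 0  t=0,i=13
  #.### -> #   bit 23 = 1  t=4,i=3
  #.##. -> .   bit 22 = 0  t=0,i=7
  #.#.# -> #   bit 21 = 1  t=4,i=7
  #.#.. -> .   bit 20 = 0  t=3,i=8
  #..## -> .   bit 19 = 0  t=0,i=10
  #..#. -> .   bit 18 = 0  t=0,i=4
  #...# -> .   bit 17 = 0  t=2,i=10
  #.... -> #   bit 16 = 1  t=0,i=14
  .#### -> #   bit 15 = 1  t=1,i=0
  .###. -> .   bit 14 = 0  t=2,i=7
  .##.# -> .   bit 13 = 0  t=4,i=1
  .##.. -> .   bit 12 = 0  t=0,i=8
  .#.## -> #   bit 11 = 1  t=0,i=6
  .#.#. -> #   bit 10 = 1  t=3,i=7
  .#..# -> #   bit 9 = 1  t=0,i=3
  .#... -> #   bit 8 = 1  t=1,i=7
  ..### -> #   bit 7 = 1  t=1,i=14
  ..##. -> .   bit 6 = 0  t=0,i=11
  ..#.# -> .   bit 5 = 0  t=0,i=5
  ..#.. -> #   bit 4 = 1  t=0,i=2
  ...## -> #   bit 3 = 1  t=1,i=13
  ...#. -> #   bit 2 = 1  t=0,i=1
  ....# -> #   bit 1 = 1  t=0,i=0
  ..... -> .   bit 0 = 0  t=1,i=9
  bits 01111000101000011000111110011110 = 2023853982

2023853982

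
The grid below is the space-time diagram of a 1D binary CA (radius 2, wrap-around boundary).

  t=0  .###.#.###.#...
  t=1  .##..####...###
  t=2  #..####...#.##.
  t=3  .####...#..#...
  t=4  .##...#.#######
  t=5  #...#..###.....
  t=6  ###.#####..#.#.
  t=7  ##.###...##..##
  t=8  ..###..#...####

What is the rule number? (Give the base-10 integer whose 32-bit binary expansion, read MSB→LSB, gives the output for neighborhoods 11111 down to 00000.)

  nb #####: next=.  (t=4,i=10, bit31=0)
  nb ####.: next=.  (t=1,i=7, bit30=0)
  nb ###.#: next=.  (t=0,i=3, bit29=0)
  nb ###..: next=.  (t=1,i=8, bit28=0)
  nb ##.##: next=#  (t=1,i=0, bit27=1)
  nb ##.#.: next=.  (t=0,i=4, bit26=0)
  nb ##..#: next=#  (t=1,i=3, bit25=1)
  nb ##...: next=.  (t=1,i=9, bit24=0)
  nb #.###: next=#  (t=0,i=7, bit23=1)
  nb #.##.: next=.  (t=1,i=1, bit22=0)
  nb #.#.#: next=#  (t=0,i=5, bit21=1)
  nb #.#..: next=.  (t=0,i=11, bit20=0)
  nb #..##: next=#  (t=1,i=4, bit19=1)
  nb #..#.: next=#  (t=3,i=10, bit18=1)
  nb #...#: next=#  (t=1,i=10, bit17=1)
  nb #....: next=#  (t=0,i=13, bit16=1)
  nb .####: next=#  (t=1,i=6, bit15=1)
  nb .###.: next=#  (t=0,i=2, bit14=1)
  nb .##.#: next=.  (t=2,i=13, bit13=0)
  nb .##..: next=.  (t=1,i=2, bit12=0)
  nb .#.##: next=#  (t=0,i=6, bit11=1)
  nb .#.#.: next=.  (t=6,i=12, bit10=0)
  nb .#..#: next=#  (t=2,i=1, bit9=1)
  nb .#...: next=#  (t=0,i=12, bit8=1)
  nb ..###: next=#  (t=0,i=1, bit7=1)
  nb ..##.: next=.  (t=7,i=9, bit6=0)
  nb ..#.#: next=.  (t=2,i=10, bit5=0)
  nb ..#..: next=#  (t=3,i=8, bit4=1)
  nb ...##: next=.  (t=0,i=0, bit3=0)
  nb ...#.: next=.  (t=2,i=9, bit2=0)
  nb ....#: next=#  (t=0,i=14, bit1=1)
  nb .....: next=.  (t=5,i=12, bit0=0)
  bits 00001010101011111100101110010010 = 179293074

179293074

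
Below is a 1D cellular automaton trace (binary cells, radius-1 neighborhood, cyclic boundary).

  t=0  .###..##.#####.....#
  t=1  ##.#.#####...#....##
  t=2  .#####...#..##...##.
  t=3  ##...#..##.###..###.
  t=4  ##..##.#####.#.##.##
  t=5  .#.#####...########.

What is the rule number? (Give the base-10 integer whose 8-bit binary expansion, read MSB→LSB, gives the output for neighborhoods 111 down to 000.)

110

  [7] ### => .  t=0,i=2
  [6] ##. => #  t=0,i=3
  [5] #.# => #  t=0,i=0
  [4] #.. => .  t=0,i=4
  [3] .## => #  t=0,i=1
  [2] .#. => #  t=0,i=19
  [1] ..# => #  t=0,i=5
  [0] ... => .  t=0,i=15
  bits 01101110 = 110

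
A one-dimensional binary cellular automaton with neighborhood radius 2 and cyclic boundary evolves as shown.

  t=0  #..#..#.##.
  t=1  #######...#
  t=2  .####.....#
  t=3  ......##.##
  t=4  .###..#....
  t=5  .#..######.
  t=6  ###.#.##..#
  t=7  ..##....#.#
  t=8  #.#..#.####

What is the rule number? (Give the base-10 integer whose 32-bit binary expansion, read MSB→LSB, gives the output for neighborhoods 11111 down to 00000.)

2786396149

  [31] ##### => #  t=1,i=1
  [30] ####. => .  t=1,i=5
  [29] ###.# => #  t=6,i=2
  [28] ###.. => .  t=1,i=6
  [27] ##.## => .  t=3,i=8
  [26] ##.#. => #  t=0,i=10
  [25] ##..# => #  t=4,i=4
  [24] ##... => .  t=1,i=7
  [23] #.### => .  t=2,i=1
  [22] #.##. => .  t=0,i=8
  [21] #.#.# => .  t=6,i=4
  [20] #.#.. => #  t=0,i=0
  [19] #..## => .  t=5,i=3
  [18] #..#. => #  t=0,i=2
  [17] #...# => .  t=1,i=8
  [16] #.... => #  t=2,i=6
  [15] .#### => .  t=1,i=0
  [14] .###. => .  t=4,i=2
  [13] .##.# => .  t=0,i=9
  [12] .##.. => .  t=3,i=10
  [11] .#.## => .  t=0,i=7
  [10] .#.#. => #  t=7,i=9
  [9] .#..# => #  t=0,i=1
  [8] .#... => #  t=4,i=7
  [7] ..### => #  t=1,i=10
  [6] ..##. => #  t=3,i=6
  [5] ..#.# => #  t=0,i=6
  [4] ..#.. => #  t=0,i=3
  [3] ...## => .  t=1,i=9
  [2] ...#. => #  t=2,i=9
  [1] ....# => .  t=2,i=8
  [0] ..... => #  t=2,i=7
  bits 10100110000101010000011111110101 = 2786396149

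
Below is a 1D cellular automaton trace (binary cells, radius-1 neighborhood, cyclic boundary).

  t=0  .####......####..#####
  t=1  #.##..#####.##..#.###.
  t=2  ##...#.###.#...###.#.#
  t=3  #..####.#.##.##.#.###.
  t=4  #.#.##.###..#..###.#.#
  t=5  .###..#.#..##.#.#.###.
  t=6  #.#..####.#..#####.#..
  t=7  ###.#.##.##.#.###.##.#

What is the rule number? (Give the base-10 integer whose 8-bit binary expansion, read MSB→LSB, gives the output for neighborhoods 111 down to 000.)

167

  ### -> #   bit 7 = 1  t=0,i=2
  ##. -> .   bit 6 = 0  t=0,i=4
  #.# -> #   bit 5 = 1  t=0,i=0
  #.. -> .   bit 4 = 0  t=0,i=5
  .## -> .   bit 3 = 0  t=0,i=1
  .#. -> #   bit 2 = 1  t=1,i=0
  ..# -> #   bit 1 = 1  t=0,i=10
  ... -> #   bit 0 = 1  t=0,i=6
  bits 10100111 = 167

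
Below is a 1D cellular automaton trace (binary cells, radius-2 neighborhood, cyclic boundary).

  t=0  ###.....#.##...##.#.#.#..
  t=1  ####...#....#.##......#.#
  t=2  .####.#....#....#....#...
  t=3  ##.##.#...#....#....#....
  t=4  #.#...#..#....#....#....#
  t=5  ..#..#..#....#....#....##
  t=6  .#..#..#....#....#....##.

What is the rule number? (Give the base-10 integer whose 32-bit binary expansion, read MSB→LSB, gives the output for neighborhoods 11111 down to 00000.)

4179378380

  ##### -> #   bit 31 = 1  t=1,i=1
  ####. -> #   bit 30 = 1  t=1,i=2
  ###.# -> #   bit 29 = 1  t=2,i=4
  ###.. -> #   bit 28 = 1  t=0,i=2
  ##.## -> #   bit 27 = 1  t=3,i=2
  ##.#. -> .   bit 26 = 0  t=0,i=17
  ##..# -> .   bit 25 = 0  t=5,i=0
  ##... -> #   bit 24 = 1  t=0,i=3
  #.### -> .   bit 23 = 0  t=1,i=24
  #.##. -> .   bit 22 = 0  t=0,i=10
  #.#.# -> .   bit 21 = 0  t=0,i=18
  #.#.. -> #   bit 20 = 1  t=0,i=22
  #..## -> #   bit 19 = 1  t=0,i=24
  #..#. -> #   bit 18 = 1  t=4,i=8
  #...# -> .   bit 17 = 0  t=0,i=13
  #.... -> .   bit 16 = 0  t=0,i=4
  .#### -> .   bit 15 = 0  t=1,i=0
  .###. -> #   bit 14 = 1  t=0,i=1
  .##.# -> .   bit 13 = 0  t=0,i=16
  .##.. -> .   bit 12 = 0  t=0,i=11
  .#.## -> .   bit 11 = 0  t=0,i=9
  .#.#. -> .   bit 10 = 0  t=0,i=19
  .#..# -> .   bit 9 = 0  t=0,i=23
  .#... -> .   bit 8 = 0  t=1,i=8
  ..### -> #   bit 7 = 1  t=0,i=0
  ..##. -> #   bit 6 = 1  t=0,i=15
  ..#.# -> .   bit 5 = 0  t=0,i=8
  ..#.. -> .   bit 4 = 0  t=1,i=7
  ...## -> #   bit 3 = 1  t=0,i=14
  ...#. -> #   bit 2 = 1  t=0,i=7
  ....# -> .   bit 1 = 0  t=0,i=6
  ..... -> .   bit 0 = 0  t=0,i=5
  bits 11111001000111000100000011001100 = 4179378380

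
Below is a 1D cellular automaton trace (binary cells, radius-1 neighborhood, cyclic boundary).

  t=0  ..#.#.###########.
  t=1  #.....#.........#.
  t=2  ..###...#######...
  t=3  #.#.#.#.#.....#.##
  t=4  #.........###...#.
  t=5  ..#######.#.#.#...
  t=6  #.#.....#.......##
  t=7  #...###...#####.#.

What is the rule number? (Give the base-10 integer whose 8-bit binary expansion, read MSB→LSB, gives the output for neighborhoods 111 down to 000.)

73

  nb ###: next=.  (t=0,i=7, bit7=0)
  nb ##.: next=#  (t=0,i=16, bit6=1)
  nb #.#: next=.  (t=0,i=3, bit5=0)
  nb #..: next=.  (t=0,i=17, bit4=0)
  nb .##: next=#  (t=0,i=6, bit3=1)
  nb .#.: next=.  (t=0,i=2, bit2=0)
  nb ..#: next=.  (t=0,i=1, bit1=0)
  nb ...: next=#  (t=0,i=0, bit0=1)
  bits 01001001 = 73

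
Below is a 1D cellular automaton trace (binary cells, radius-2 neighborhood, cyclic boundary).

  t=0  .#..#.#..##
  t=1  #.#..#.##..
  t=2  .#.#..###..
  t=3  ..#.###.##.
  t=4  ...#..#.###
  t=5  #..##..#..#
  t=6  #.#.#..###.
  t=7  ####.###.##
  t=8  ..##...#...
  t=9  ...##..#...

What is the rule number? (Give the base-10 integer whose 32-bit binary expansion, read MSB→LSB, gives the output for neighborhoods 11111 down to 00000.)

  #####|.  b31=0 t=7,i=0
  ####.|#  b30=1 t=7,i=2
  ###.#|#  b29=1 t=3,i=6
  ###..|#  b28=1 t=2,i=8
  ##.##|.  b27=0 t=3,i=7
  ##.#.|#  b26=1 t=0,i=0
  ##..#|.  b25=0 t=1,i=9
  ##...|#  b24=1 t=2,i=9
  #.###|.  b23=0 t=3,i=4
  #.##.|#  b22=1 t=1,i=7
  #.#.#|#  b21=1 t=6,i=0
  #.#..|.  b20=0 t=0,i=1
  #..##|#  b19=1 t=0,i=8
  #..#.|.  b18=0 t=0,i=3
  #...#|.  b17=0 t=2,i=10
  #....|.  b16=0 t=8,i=9
  .####|.  b15=0 t=7,i=10
  .###.|.  b14=0 t=2,i=7
  .##.#|.  b13=0 t=0,i=10
  .##..|#  b12=1 t=1,i=8
  .#.##|#  b11=1 t=1,i=6
  .#.#.|#  b10=1 t=0,i=5
  .#..#|#  b9=1 t=0,i=2
  .#...|.  b8=0 t=8,i=8
  ..###|#  b7=1 t=2,i=6
  ..##.|.  b6=0 t=0,i=9
  ..#.#|.  b5=0 t=0,i=4
  ..#..|#  b4=1 t=4,i=3
  ...##|.  b3=0 t=8,i=1
  ...#.|.  b2=0 t=2,i=0
  ....#|.  b1=0 t=8,i=0
  .....|.  b0=0 t=8,i=10
  bits 01110101011010000001111010010000 = 1969757840

1969757840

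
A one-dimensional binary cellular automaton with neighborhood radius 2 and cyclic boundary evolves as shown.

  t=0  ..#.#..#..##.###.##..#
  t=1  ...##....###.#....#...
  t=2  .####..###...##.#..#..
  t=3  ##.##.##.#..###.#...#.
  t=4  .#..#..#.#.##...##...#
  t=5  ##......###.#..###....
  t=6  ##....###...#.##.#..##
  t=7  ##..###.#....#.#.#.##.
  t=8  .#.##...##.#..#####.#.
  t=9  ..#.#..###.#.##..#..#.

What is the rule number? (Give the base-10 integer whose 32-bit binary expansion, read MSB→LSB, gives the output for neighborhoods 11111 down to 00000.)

  ##### -> .   bit 31 = 0  t=8,i=16
  ####. -> #   bit 30 = 1  t=2,i=3
  ###.# -> .   bit 29 = 0  t=0,i=15
  ###.. -> #   bit 28 = 1  t=2,i=4
  ##.## -> .   bit 27 = 0  t=0,i=12
  ##.#. -> .   bit 26 = 0  t=1,i=12
  ##..# -> .   bit 25 = 0  t=0,i=19
  ##... -> .   bit 24 = 0  t=1,i=5
  #.### -> #   bit 23 = 1  t=0,i=13
  #.##. -> .   bit 22 = 0  t=0,i=17
  #.#.# -> #   bit 21 = 1  t=4,i=9
  #.#.. -> #   bit 20 = 1  t=0,i=4
  #..## -> #   bit 19 = 1  t=0,i=9
  #..#. -> .   bit 18 = 0  t=0,i=1
  #...# -> .   bit 17 = 0  t=2,i=11
  #.... -> .   bit 16 = 0  t=1,i=6
  .#### -> .   bit 15 = 0  t=2,i=2
  .###. -> .   bit 14 = 0  t=0,i=14
  .##.# -> #   bit 13 = 1  t=0,i=11
  .##.. -> #   bit 12 = 1  t=0,i=18
  .#.## -> #   bit 11 = 1  t=3,i=21
  .#.#. -> #   bit 10 = 1  t=0,i=3
  .#..# -> .   bit 9 = 0  t=0,i=0
  .#... -> #   bit 8 = 1  t=1,i=14
  ..### -> #   bit 7 = 1  t=1,i=9
  ..##. -> #   bit 6 = 1  t=0,i=10
  ..#.# -> .   bit 5 = 0  t=0,i=2
  ..#.. -> .   bit 4 = 0  t=0,i=7
  ...## -> #   bit 3 = 1  t=1,i=2
  ...#. -> .   bit 2 = 0  t=1,i=17
  ....# -> #   bit 1 = 1  t=1,i=1
  ..... -> .   bit 0 = 0  t=1,i=0
  bits 01010000101110000011110111001010 = 1354251722

1354251722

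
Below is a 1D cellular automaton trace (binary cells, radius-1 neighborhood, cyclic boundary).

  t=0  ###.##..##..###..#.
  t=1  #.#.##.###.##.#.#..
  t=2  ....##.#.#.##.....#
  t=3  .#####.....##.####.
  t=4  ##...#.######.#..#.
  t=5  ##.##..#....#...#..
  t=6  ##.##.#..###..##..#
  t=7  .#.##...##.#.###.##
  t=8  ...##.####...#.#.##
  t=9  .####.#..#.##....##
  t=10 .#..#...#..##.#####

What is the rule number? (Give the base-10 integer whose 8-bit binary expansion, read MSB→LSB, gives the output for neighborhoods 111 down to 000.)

  nb ###: next=.  (t=0,i=1, bit7=0)
  nb ##.: next=#  (t=0,i=2, bit6=1)
  nb #.#: next=.  (t=0,i=3, bit5=0)
  nb #..: next=.  (t=0,i=6, bit4=0)
  nb .##: next=#  (t=0,i=0, bit3=1)
  nb .#.: next=.  (t=0,i=17, bit2=0)
  nb ..#: next=#  (t=0,i=7, bit1=1)
  nb ...: next=#  (t=2,i=1, bit0=1)
  bits 01001011 = 75

75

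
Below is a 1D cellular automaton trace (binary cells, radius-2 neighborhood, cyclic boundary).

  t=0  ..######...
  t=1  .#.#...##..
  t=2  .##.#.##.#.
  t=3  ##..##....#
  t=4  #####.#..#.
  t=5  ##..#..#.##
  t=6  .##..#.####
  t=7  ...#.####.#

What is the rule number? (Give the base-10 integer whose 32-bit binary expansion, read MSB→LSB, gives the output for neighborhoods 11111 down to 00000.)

  ##### -> .   bit 31 = 0  t=0,i=4
  ####. -> .   bit 30 = 0  t=0,i=6
  ###.# -> #   bit 29 = 1  t=4,i=4
  ###.. -> #   bit 28 = 1  t=0,i=7
  ##.## -> .   bit 27 = 0  t=6,i=0
  ##.#. -> .   bit 26 = 0  t=2,i=3
  ##..# -> #   bit 25 = 1  t=3,i=2
  ##... -> #   bit 24 = 1  t=0,i=8
  #.### -> #   bit 23 = 1  t=4,i=0
  #.##. -> .   bit 22 = 0  t=2,i=6
  #.#.# -> #   bit 21 = 1  t=2,i=4
  #.#.. -> .   bit 20 = 0  t=1,i=3
  #..## -> #   bit 19 = 1  t=2,i=0
  #..#. -> .   bit 18 = 0  t=4,i=8
  #...# -> .   bit 17 = 0  t=1,i=5
  #.... -> .   bit 16 = 0  t=0,i=9
  .#### -> #   bit 15 = 1  t=0,i=3
  .###. -> #   bit 14 = 1  t=3,i=0
  .##.# -> .   bit 13 = 0  t=2,i=2
  .##.. -> .   bit 12 = 0  t=1,i=8
  .#.## -> #   bit 11 = 1  t=2,i=5
  .#.#. -> #   bit 10 = 1  t=1,i=2
  .#..# -> #   bit 9 = 1  t=2,i=10
  .#... -> #   bit 8 = 1  t=1,i=4
  ..### -> .   bit 7 = 0  t=0,i=2
  ..##. -> #   bit 6 = 1  t=1,i=7
  ..#.# -> #   bit 5 = 1  t=1,i=1
  ..#.. -> .   bit 4 = 0  t=5,i=4
  ...## -> #   bit 3 = 1  t=0,i=1
  ...#. -> .   bit 2 = 0  t=1,i=0
  ....# -> .   bit 1 = 0  t=0,i=0
  ..... -> .   bit 0 = 0  t=0,i=10
  bits 00110011101010001100111101101000 = 866701160

866701160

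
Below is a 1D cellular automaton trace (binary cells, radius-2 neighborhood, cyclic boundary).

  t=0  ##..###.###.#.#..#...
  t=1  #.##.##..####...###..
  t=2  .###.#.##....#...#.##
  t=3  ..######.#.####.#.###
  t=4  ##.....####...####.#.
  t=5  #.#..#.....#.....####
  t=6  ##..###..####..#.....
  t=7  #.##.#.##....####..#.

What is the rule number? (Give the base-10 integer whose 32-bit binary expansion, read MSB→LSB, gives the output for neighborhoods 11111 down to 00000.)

  ##### -> .   bit 31 = 0  t=3,i=4
  ####. -> .   bit 30 = 0  t=1,i=11
  ###.# -> #   bit 29 = 1  t=0,i=6
  ###.. -> .   bit 28 = 0  t=1,i=12
  ##.## -> .   bit 27 = 0  t=0,i=7
  ##.#. -> #   bit 26 = 1  t=0,i=11
  ##..# -> #   bit 25 = 1  t=0,i=2
  ##... -> #   bit 24 = 1  t=1,i=13
  #.### -> .   bit 23 = 0  t=0,i=8
  #.##. -> #   bit 22 = 1  t=1,i=2
  #.#.# -> #   bit 21 = 1  t=0,i=12
  #.#.. -> .   bit 20 = 0  t=0,i=14
  #..## -> #   bit 19 = 1  t=0,i=3
  #..#. -> #   bit 18 = 1  t=0,i=16
  #...# -> .   bit 17 = 0  t=0,i=19
  #.... -> .   bit 16 = 0  t=2,i=10
  .#### -> .   bit 15 = 0  t=1,i=10
  .###. -> #   bit 14 = 1  t=0,i=5
  .##.# -> #   bit 13 = 1  t=1,i=3
  .##.. -> .   bit 12 = 0  t=0,i=1
  .#.## -> #   bit 11 = 1  t=1,i=1
  .#.#. -> .   bit 10 = 0  t=0,i=13
  .#..# -> .   bit 9 = 0  t=0,i=15
  .#... -> #   bit 8 = 1  t=0,i=18
  ..### -> .   bit 7 = 0  t=0,i=4
  ..##. -> #   bit 6 = 1  t=0,i=0
  ..#.# -> .   bit 5 = 0  t=1,i=0
  ..#.. -> #   bit 4 = 1  t=0,i=17
  ...## -> .   bit 3 = 0  t=0,i=20
  ...#. -> #   bit 2 = 1  t=2,i=12
  ....# -> #   bit 1 = 1  t=2,i=11
  ..... -> .   bit 0 = 0  t=4,i=4
  bits 00100111011011000110100101010110 = 661416278

661416278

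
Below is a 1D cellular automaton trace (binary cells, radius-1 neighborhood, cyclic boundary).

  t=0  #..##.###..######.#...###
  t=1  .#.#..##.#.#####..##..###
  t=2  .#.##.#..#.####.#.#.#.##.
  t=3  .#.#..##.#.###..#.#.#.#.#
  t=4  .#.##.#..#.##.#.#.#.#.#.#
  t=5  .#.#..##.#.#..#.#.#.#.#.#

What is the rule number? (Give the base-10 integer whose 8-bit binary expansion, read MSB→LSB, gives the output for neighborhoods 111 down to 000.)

156

  [7] ### => #  t=0,i=7
  [6] ##. => .  t=0,i=0
  [5] #.# => .  t=0,i=5
  [4] #.. => #  t=0,i=1
  [3] .## => #  t=0,i=3
  [2] .#. => #  t=0,i=18
  [1] ..# => .  t=0,i=2
  [0] ... => .  t=0,i=20
  bits 10011100 = 156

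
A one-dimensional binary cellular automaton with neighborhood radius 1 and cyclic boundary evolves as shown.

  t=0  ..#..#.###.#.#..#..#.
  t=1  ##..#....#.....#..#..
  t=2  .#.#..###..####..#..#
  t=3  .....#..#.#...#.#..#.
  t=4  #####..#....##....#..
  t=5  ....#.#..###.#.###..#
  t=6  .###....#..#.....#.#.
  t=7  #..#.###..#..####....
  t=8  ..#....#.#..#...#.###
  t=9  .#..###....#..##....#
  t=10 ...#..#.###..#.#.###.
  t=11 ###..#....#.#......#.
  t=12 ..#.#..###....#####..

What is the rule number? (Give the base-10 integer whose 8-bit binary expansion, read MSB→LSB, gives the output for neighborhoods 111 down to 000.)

67

  [7] ### => .  t=0,i=8
  [6] ##. => #  t=0,i=9
  [5] #.# => .  t=0,i=6
  [4] #.. => .  t=0,i=3
  [3] .## => .  t=0,i=7
  [2] .#. => .  t=0,i=2
  [1] ..# => #  t=0,i=1
  [0] ... => #  t=0,i=0
  bits 01000011 = 67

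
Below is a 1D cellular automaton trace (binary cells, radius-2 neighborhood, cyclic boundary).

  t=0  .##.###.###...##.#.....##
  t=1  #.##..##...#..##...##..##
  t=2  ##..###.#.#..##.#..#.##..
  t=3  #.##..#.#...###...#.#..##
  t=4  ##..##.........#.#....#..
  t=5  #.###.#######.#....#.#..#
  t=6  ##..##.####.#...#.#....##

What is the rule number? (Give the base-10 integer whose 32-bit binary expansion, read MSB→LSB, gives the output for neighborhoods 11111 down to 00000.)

2871896133

  [31] ##### => #  t=5,i=8
  [30] ####. => .  t=5,i=11
  [29] ###.# => #  t=0,i=6
  [28] ###.. => .  t=0,i=10
  [27] ##.## => #  t=0,i=0
  [26] ##.#. => .  t=0,i=16
  [25] ##..# => #  t=1,i=4
  [24] ##... => #  t=0,i=11
  [23] #.### => .  t=0,i=4
  [22] #.##. => .  t=0,i=1
  [21] #.#.# => #  t=2,i=8
  [20] #.#.. => .  t=0,i=17
  [19] #..## => #  t=1,i=5
  [18] #..#. => #  t=2,i=18
  [17] #...# => .  t=0,i=12
  [16] #.... => #  t=0,i=19
  [15] .#### => #  t=5,i=7
  [14] .###. => .  t=0,i=5
  [13] .##.# => #  t=0,i=2
  [12] .##.. => .  t=1,i=3
  [11] .#.## => #  t=2,i=20
  [10] .#.#. => .  t=2,i=9
  [9] .#..# => .  t=1,i=12
  [8] .#... => .  t=0,i=18
  [7] ..### => .  t=1,i=23
  [6] ..##. => #  t=0,i=14
  [5] ..#.# => .  t=2,i=19
  [4] ..#.. => .  t=1,i=11
  [3] ...## => .  t=0,i=13
  [2] ...#. => #  t=1,i=10
  [1] ....# => .  t=0,i=21
  [0] ..... => #  t=0,i=20
  bits 10101011001011011010100001000101 = 2871896133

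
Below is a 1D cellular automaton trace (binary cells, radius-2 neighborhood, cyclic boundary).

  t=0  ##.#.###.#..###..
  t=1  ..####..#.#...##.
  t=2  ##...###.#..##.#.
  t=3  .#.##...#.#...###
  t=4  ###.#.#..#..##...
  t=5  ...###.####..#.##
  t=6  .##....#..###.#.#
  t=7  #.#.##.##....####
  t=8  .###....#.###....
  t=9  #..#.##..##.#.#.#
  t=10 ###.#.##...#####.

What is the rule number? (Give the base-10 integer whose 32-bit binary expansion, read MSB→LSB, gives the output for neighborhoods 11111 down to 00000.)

  ##### -> .   bit 31 = 0  t=7,i=15
  ####. -> .   bit 30 = 0  t=1,i=4
  ###.# -> .   bit 29 = 0  t=0,i=7
  ###.. -> #   bit 28 = 1  t=0,i=14
  ##.## -> .   bit 27 = 0  t=5,i=6
  ##.#. -> #   bit 26 = 1  t=0,i=2
  ##..# -> #   bit 25 = 1  t=0,i=15
  ##... -> .   bit 24 = 0  t=1,i=16
  #.### -> #   bit 23 = 1  t=0,i=5
  #.##. -> .   bit 22 = 0  t=2,i=0
  #.#.# -> #   bit 21 = 1  t=0,i=3
  #.#.. -> .   bit 20 = 0  t=0,i=9
  #..## -> .   bit 19 = 0  t=0,i=11
  #..#. -> #   bit 18 = 1  t=1,i=7
  #...# -> #   bit 17 = 1  t=1,i=0
  #.... -> #   bit 16 = 1  t=6,i=4
  .#### -> .   bit 15 = 0  t=1,i=3
  .###. -> .   bit 14 = 0  t=0,i=6
  .##.# -> .   bit 13 = 0  t=0,i=1
  .##.. -> #   bit 12 = 1  t=1,i=15
  .#.## -> #   bit 11 = 1  t=0,i=4
  .#.#. -> #   bit 10 = 1  t=1,i=9
  .#..# -> #   bit 9 = 1  t=0,i=10
  .#... -> .   bit 8 = 0  t=1,i=11
  ..### -> .   bit 7 = 0  t=0,i=12
  ..##. -> .   bit 6 = 0  t=0,i=0
  ..#.# -> .   bit 5 = 0  t=1,i=8
  ..#.. -> #   bit 4 = 1  t=4,i=9
  ...## -> #   bit 3 = 1  t=1,i=1
  ...#. -> .   bit 2 = 0  t=3,i=7
  ....# -> #   bit 1 = 1  t=6,i=5
  ..... -> .   bit 0 = 0  t=8,i=15
  bits 00010110101001110001111000011010 = 380050970

380050970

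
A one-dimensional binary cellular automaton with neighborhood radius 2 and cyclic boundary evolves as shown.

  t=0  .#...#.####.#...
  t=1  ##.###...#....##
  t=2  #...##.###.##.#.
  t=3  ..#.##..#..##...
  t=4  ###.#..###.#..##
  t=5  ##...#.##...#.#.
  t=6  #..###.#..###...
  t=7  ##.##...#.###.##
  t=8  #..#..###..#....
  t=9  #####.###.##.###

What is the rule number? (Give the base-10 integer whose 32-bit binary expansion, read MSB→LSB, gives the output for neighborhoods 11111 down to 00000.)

  [31] ##### => #  t=4,i=0
  [30] ####. => #  t=0,i=9
  [29] ###.# => .  t=0,i=10
  [28] ###.. => #  t=1,i=5
  [27] ##.## => .  t=1,i=2
  [26] ##.#. => .  t=0,i=11
  [25] ##..# => .  t=3,i=6
  [24] ##... => .  t=1,i=6
  [23] #.### => .  t=0,i=7
  [22] #.##. => #  t=2,i=11
  [21] #.#.# => .  t=2,i=14
  [20] #.#.. => .  t=0,i=12
  [19] #..## => .  t=3,i=10
  [18] #..#. => #  t=3,i=7
  [17] #...# => #  t=0,i=3
  [16] #.... => #  t=0,i=14
  [15] .#### => .  t=0,i=8
  [14] .###. => #  t=1,i=4
  [13] .##.# => #  t=2,i=5
  [12] .##.. => .  t=3,i=5
  [11] .#.## => .  t=0,i=6
  [10] .#.#. => .  t=2,i=15
  [9] .#..# => #  t=3,i=9
  [8] .#... => .  t=0,i=2
  [7] ..### => #  t=1,i=14
  [6] ..##. => #  t=2,i=4
  [5] ..#.# => #  t=0,i=5
  [4] ..#.. => #  t=0,i=1
  [3] ...## => .  t=1,i=13
  [2] ...#. => #  t=0,i=0
  [1] ....# => #  t=0,i=15
  [0] ..... => #  t=3,i=15
  bits 11010000010001110110001011110111 = 3494339319

3494339319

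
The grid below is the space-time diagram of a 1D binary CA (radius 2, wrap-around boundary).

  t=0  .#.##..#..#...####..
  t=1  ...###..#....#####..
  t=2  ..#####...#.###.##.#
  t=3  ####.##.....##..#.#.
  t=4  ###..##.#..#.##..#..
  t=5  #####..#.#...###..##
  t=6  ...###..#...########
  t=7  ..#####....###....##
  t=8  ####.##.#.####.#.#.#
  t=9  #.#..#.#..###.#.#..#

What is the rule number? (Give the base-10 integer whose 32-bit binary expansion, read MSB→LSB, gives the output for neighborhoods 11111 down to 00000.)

1456068232

  ##### -> .   bit 31 = 0  t=1,i=15
  ####. -> #   bit 30 = 1  t=0,i=16
  ###.# -> .   bit 29 = 0  t=2,i=14
  ###.. -> #   bit 28 = 1  t=0,i=17
  ##.## -> .   bit 27 = 0  t=2,i=15
  ##.#. -> #   bit 26 = 1  t=2,i=18
  ##..# -> #   bit 25 = 1  t=0,i=5
  ##... -> .   bit 24 = 0  t=0,i=18
  #.### -> #   bit 23 = 1  t=2,i=12
  #.##. -> #   bit 22 = 1  t=0,i=3
  #.#.# -> .   bit 21 = 0  t=3,i=18
  #.#.. -> .   bit 20 = 0  t=2,i=19
  #..## -> #   bit 19 = 1  t=2,i=1
  #..#. -> .   bit 18 = 0  t=0,i=6
  #...# -> .   bit 17 = 0  t=0,i=12
  #.... -> #   bit 16 = 1  t=1,i=10
  .#### -> #   bit 15 = 1  t=0,i=15
  .###. -> #   bit 14 = 1  t=1,i=4
  .##.# -> .   bit 13 = 0  t=2,i=17
  .##.. -> #   bit 12 = 1  t=0,i=4
  .#.## -> .   bit 11 = 0  t=0,i=2
  .#.#. -> #   bit 10 = 1  t=3,i=17
  .#..# -> #   bit 9 = 1  t=0,i=8
  .#... -> .   bit 8 = 0  t=0,i=11
  ..### -> #   bit 7 = 1  t=0,i=14
  ..##. -> .   bit 6 = 0  t=3,i=12
  ..#.# -> .   bit 5 = 0  t=0,i=1
  ..#.. -> .   bit 4 = 0  t=0,i=7
  ...## -> #   bit 3 = 1  t=0,i=13
  ...#. -> .   bit 2 = 0  t=0,i=0
  ....# -> .   bit 1 = 0  t=1,i=1
  ..... -> .   bit 0 = 0  t=1,i=0
  bits 01010110110010011101011010001000 = 1456068232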